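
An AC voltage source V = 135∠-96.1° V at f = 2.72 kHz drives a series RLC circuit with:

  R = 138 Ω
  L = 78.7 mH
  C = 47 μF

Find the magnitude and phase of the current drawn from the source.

Step 1 — Angular frequency: ω = 2π·f = 2π·2720 = 1.709e+04 rad/s.
Step 2 — Component impedances:
  R: Z = R = 138 Ω
  L: Z = jωL = j·1.709e+04·0.0787 = 0 + j1345 Ω
  C: Z = 1/(jωC) = -j/(ω·C) = 0 - j1.245 Ω
Step 3 — Series combination: Z_total = R + L + C = 138 + j1344 Ω = 1351∠84.1° Ω.
Step 4 — Source phasor: V = 135∠-96.1° V = -14.35 - j134.2 V.
Step 5 — Ohm's law: I = V / Z_total = (-14.35 - j134.2) / (138 + j1344) = -0.09994 + j0.0004124 A.
Step 6 — Convert to polar: |I| = 0.09994 A, ∠I = 179.8°.

I = 0.09994∠179.8° A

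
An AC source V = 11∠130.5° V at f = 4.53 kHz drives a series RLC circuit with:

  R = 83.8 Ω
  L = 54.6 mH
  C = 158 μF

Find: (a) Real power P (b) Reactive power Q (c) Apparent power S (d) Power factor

Step 1 — Angular frequency: ω = 2π·f = 2π·4530 = 2.846e+04 rad/s.
Step 2 — Component impedances:
  R: Z = R = 83.8 Ω
  L: Z = jωL = j·2.846e+04·0.0546 = 0 + j1554 Ω
  C: Z = 1/(jωC) = -j/(ω·C) = 0 - j0.2224 Ω
Step 3 — Series combination: Z_total = R + L + C = 83.8 + j1554 Ω = 1556∠86.9° Ω.
Step 4 — Source phasor: V = 11∠130.5° V = -7.144 + j8.364 V.
Step 5 — Current: I = V / Z = 0.00512 + j0.004874 A = 0.007069∠43.6° A.
Step 6 — Complex power: S = V·I* = 0.004187 + j0.07765 VA.
Step 7 — Real power: P = Re(S) = 0.004187 W.
Step 8 — Reactive power: Q = Im(S) = 0.07765 VAR.
Step 9 — Apparent power: |S| = 0.07776 VA.
Step 10 — Power factor: PF = P/|S| = 0.05385 (lagging).

(a) P = 0.004187 W  (b) Q = 0.07765 VAR  (c) S = 0.07776 VA  (d) PF = 0.05385 (lagging)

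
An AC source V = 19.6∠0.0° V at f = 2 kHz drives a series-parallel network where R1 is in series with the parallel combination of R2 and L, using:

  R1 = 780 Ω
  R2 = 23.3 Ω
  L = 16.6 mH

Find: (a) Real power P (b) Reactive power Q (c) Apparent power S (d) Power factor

Step 1 — Angular frequency: ω = 2π·f = 2π·2000 = 1.257e+04 rad/s.
Step 2 — Component impedances:
  R1: Z = R = 780 Ω
  R2: Z = R = 23.3 Ω
  L: Z = jωL = j·1.257e+04·0.0166 = 0 + j208.6 Ω
Step 3 — Parallel branch: R2 || L = 1/(1/R2 + 1/L) = 23.01 + j2.57 Ω.
Step 4 — Series with R1: Z_total = R1 + (R2 || L) = 803 + j2.57 Ω = 803∠0.2° Ω.
Step 5 — Source phasor: V = 19.6∠0.0° V = 19.6 V.
Step 6 — Current: I = V / Z = 0.02441 - j7.813e-05 A = 0.02441∠-0.2° A.
Step 7 — Complex power: S = V·I* = 0.4784 + j0.001531 VA.
Step 8 — Real power: P = Re(S) = 0.4784 W.
Step 9 — Reactive power: Q = Im(S) = 0.001531 VAR.
Step 10 — Apparent power: |S| = 0.4784 VA.
Step 11 — Power factor: PF = P/|S| = 1 (lagging).

(a) P = 0.4784 W  (b) Q = 0.001531 VAR  (c) S = 0.4784 VA  (d) PF = 1 (lagging)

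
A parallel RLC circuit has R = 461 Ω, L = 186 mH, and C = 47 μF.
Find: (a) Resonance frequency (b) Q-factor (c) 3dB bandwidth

Step 1 — Resonance: ω₀ = 1/√(LC) = 1/√(0.186·4.7e-05) = 338.2 rad/s.
Step 2 — f₀ = ω₀/(2π) = 53.83 Hz.
Step 3 — Parallel Q: Q = R/(ω₀L) = 461/(338.2·0.186) = 7.328.
Step 4 — Bandwidth: Δω = ω₀/Q = 46.15 rad/s; BW = Δω/(2π) = 7.345 Hz.

(a) f₀ = 53.83 Hz  (b) Q = 7.328  (c) BW = 7.345 Hz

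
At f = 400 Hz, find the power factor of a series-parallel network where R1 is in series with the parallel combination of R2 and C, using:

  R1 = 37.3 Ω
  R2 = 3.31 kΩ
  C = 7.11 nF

Step 1 — Angular frequency: ω = 2π·f = 2π·400 = 2513 rad/s.
Step 2 — Component impedances:
  R1: Z = R = 37.3 Ω
  R2: Z = R = 3310 Ω
  C: Z = 1/(jωC) = -j/(ω·C) = 0 - j5.596e+04 Ω
Step 3 — Parallel branch: R2 || C = 1/(1/R2 + 1/C) = 3298 - j195.1 Ω.
Step 4 — Series with R1: Z_total = R1 + (R2 || C) = 3336 - j195.1 Ω = 3341∠-3.3° Ω.
Step 5 — Power factor: PF = cos(φ) = Re(Z)/|Z| = 3335.8/3341.5 = 0.9983.
Step 6 — Type: Im(Z) = -195.1 ⇒ leading (phase φ = -3.3°).

PF = 0.9983 (leading, φ = -3.3°)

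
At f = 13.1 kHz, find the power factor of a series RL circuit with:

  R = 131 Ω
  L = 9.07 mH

Step 1 — Angular frequency: ω = 2π·f = 2π·1.31e+04 = 8.231e+04 rad/s.
Step 2 — Component impedances:
  R: Z = R = 131 Ω
  L: Z = jωL = j·8.231e+04·0.00907 = 0 + j746.5 Ω
Step 3 — Series combination: Z_total = R + L = 131 + j746.5 Ω = 758∠80.0° Ω.
Step 4 — Power factor: PF = cos(φ) = Re(Z)/|Z| = 131/758 = 0.1728.
Step 5 — Type: Im(Z) = 746.5 ⇒ lagging (phase φ = 80.0°).

PF = 0.1728 (lagging, φ = 80.0°)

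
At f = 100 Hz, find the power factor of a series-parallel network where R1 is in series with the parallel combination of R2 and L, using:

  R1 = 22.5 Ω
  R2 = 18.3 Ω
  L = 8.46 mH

Step 1 — Angular frequency: ω = 2π·f = 2π·100 = 628.3 rad/s.
Step 2 — Component impedances:
  R1: Z = R = 22.5 Ω
  R2: Z = R = 18.3 Ω
  L: Z = jωL = j·628.3·0.00846 = 0 + j5.316 Ω
Step 3 — Parallel branch: R2 || L = 1/(1/R2 + 1/L) = 1.424 + j4.902 Ω.
Step 4 — Series with R1: Z_total = R1 + (R2 || L) = 23.92 + j4.902 Ω = 24.42∠11.6° Ω.
Step 5 — Power factor: PF = cos(φ) = Re(Z)/|Z| = 23.924/24.421 = 0.9796.
Step 6 — Type: Im(Z) = 4.902 ⇒ lagging (phase φ = 11.6°).

PF = 0.9796 (lagging, φ = 11.6°)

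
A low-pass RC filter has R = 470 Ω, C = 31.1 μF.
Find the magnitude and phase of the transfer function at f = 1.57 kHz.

Step 1 — Angular frequency: ω = 2π·1570 = 9865 rad/s.
Step 2 — Transfer function: H(jω) = 1/(1 + jωRC).
Step 3 — Denominator: 1 + jωRC = 1 + j·9865·470·3.11e-05 = 1 + j144.2.
Step 4 — H = 4.81e-05 - j0.006935.
Step 5 — Magnitude: |H| = 0.006935 (-43.2 dB); phase: φ = -89.6°.

|H| = 0.006935 (-43.2 dB), φ = -89.6°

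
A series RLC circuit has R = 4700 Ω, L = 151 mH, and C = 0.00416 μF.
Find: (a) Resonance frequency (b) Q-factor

Step 1 — Resonance condition Im(Z)=0 gives ω₀ = 1/√(LC).
Step 2 — ω₀ = 1/√(0.151·4.16e-09) = 3.99e+04 rad/s.
Step 3 — f₀ = ω₀/(2π) = 6350 Hz.
Step 4 — Series Q: Q = ω₀L/R = 3.99e+04·0.151/4700 = 1.282.

(a) f₀ = 6350 Hz  (b) Q = 1.282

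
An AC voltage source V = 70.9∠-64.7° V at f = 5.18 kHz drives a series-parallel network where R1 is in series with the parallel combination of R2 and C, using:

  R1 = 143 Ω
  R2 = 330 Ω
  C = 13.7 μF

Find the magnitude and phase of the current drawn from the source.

Step 1 — Angular frequency: ω = 2π·f = 2π·5180 = 3.255e+04 rad/s.
Step 2 — Component impedances:
  R1: Z = R = 143 Ω
  R2: Z = R = 330 Ω
  C: Z = 1/(jωC) = -j/(ω·C) = 0 - j2.243 Ω
Step 3 — Parallel branch: R2 || C = 1/(1/R2 + 1/C) = 0.01524 - j2.243 Ω.
Step 4 — Series with R1: Z_total = R1 + (R2 || C) = 143 - j2.243 Ω = 143∠-0.9° Ω.
Step 5 — Source phasor: V = 70.9∠-64.7° V = 30.3 - j64.1 V.
Step 6 — Ohm's law: I = V / Z_total = (30.3 - j64.1) / (143 - j2.243) = 0.2188 - j0.4448 A.
Step 7 — Convert to polar: |I| = 0.4957 A, ∠I = -63.8°.

I = 0.4957∠-63.8° A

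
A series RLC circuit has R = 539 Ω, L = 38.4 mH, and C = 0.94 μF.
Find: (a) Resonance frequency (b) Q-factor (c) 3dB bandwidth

Step 1 — Resonance: ω₀ = 1/√(LC) = 1/√(0.0384·9.4e-07) = 5263 rad/s.
Step 2 — f₀ = ω₀/(2π) = 837.7 Hz.
Step 3 — Series Q: Q = ω₀L/R = 5263·0.0384/539 = 0.375.
Step 4 — Bandwidth: Δω = ω₀/Q = 1.404e+04 rad/s; BW = Δω/(2π) = 2234 Hz.

(a) f₀ = 837.7 Hz  (b) Q = 0.375  (c) BW = 2234 Hz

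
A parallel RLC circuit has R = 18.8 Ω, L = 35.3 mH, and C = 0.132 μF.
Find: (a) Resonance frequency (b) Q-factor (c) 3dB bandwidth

Step 1 — Resonance: ω₀ = 1/√(LC) = 1/√(0.0353·1.32e-07) = 1.465e+04 rad/s.
Step 2 — f₀ = ω₀/(2π) = 2332 Hz.
Step 3 — Parallel Q: Q = R/(ω₀L) = 18.8/(1.465e+04·0.0353) = 0.03635.
Step 4 — Bandwidth: Δω = ω₀/Q = 4.03e+05 rad/s; BW = Δω/(2π) = 6.413e+04 Hz.

(a) f₀ = 2332 Hz  (b) Q = 0.03635  (c) BW = 6.413e+04 Hz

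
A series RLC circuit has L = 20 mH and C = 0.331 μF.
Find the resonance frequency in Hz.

Step 1 — Resonance condition Im(Z)=0 gives ω₀ = 1/√(LC).
Step 2 — ω₀ = 1/√(0.02·3.31e-07) = 1.229e+04 rad/s.
Step 3 — f₀ = ω₀/(2π) = 1956 Hz.

f₀ = 1956 Hz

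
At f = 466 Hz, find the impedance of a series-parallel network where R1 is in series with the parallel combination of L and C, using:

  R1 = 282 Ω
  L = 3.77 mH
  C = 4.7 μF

Step 1 — Angular frequency: ω = 2π·f = 2π·466 = 2928 rad/s.
Step 2 — Component impedances:
  R1: Z = R = 282 Ω
  L: Z = jωL = j·2928·0.00377 = 0 + j11.04 Ω
  C: Z = 1/(jωC) = -j/(ω·C) = 0 - j72.67 Ω
Step 3 — Parallel branch: L || C = 1/(1/L + 1/C) = 0 + j13.02 Ω.
Step 4 — Series with R1: Z_total = R1 + (L || C) = 282 + j13.02 Ω = 282.3∠2.6° Ω.

Z = 282 + j13.02 Ω = 282.3∠2.6° Ω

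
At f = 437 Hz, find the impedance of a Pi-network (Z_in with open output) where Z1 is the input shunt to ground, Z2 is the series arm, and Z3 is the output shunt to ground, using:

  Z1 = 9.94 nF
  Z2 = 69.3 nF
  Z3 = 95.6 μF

Step 1 — Angular frequency: ω = 2π·f = 2π·437 = 2746 rad/s.
Step 2 — Component impedances:
  Z1: Z = 1/(jωC) = -j/(ω·C) = 0 - j3.664e+04 Ω
  Z2: Z = 1/(jωC) = -j/(ω·C) = 0 - j5255 Ω
  Z3: Z = 1/(jωC) = -j/(ω·C) = 0 - j3.81 Ω
Step 3 — With open output, the series arm Z2 and the output shunt Z3 appear in series to ground: Z2 + Z3 = 0 - j5259 Ω.
Step 4 — Parallel with input shunt Z1: Z_in = Z1 || (Z2 + Z3) = 0 - j4599 Ω = 4599∠-90.0° Ω.

Z = 0 - j4599 Ω = 4599∠-90.0° Ω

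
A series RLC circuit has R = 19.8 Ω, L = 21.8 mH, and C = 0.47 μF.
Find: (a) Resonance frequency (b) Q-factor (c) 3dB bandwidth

Step 1 — Resonance: ω₀ = 1/√(LC) = 1/√(0.0218·4.7e-07) = 9879 rad/s.
Step 2 — f₀ = ω₀/(2π) = 1572 Hz.
Step 3 — Series Q: Q = ω₀L/R = 9879·0.0218/19.8 = 10.88.
Step 4 — Bandwidth: Δω = ω₀/Q = 908.3 rad/s; BW = Δω/(2π) = 144.6 Hz.

(a) f₀ = 1572 Hz  (b) Q = 10.88  (c) BW = 144.6 Hz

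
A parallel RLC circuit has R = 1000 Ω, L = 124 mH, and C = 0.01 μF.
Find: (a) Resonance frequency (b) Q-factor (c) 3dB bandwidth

Step 1 — Resonance: ω₀ = 1/√(LC) = 1/√(0.124·1e-08) = 2.84e+04 rad/s.
Step 2 — f₀ = ω₀/(2π) = 4520 Hz.
Step 3 — Parallel Q: Q = R/(ω₀L) = 1000/(2.84e+04·0.124) = 0.284.
Step 4 — Bandwidth: Δω = ω₀/Q = 1e+05 rad/s; BW = Δω/(2π) = 1.592e+04 Hz.

(a) f₀ = 4520 Hz  (b) Q = 0.284  (c) BW = 1.592e+04 Hz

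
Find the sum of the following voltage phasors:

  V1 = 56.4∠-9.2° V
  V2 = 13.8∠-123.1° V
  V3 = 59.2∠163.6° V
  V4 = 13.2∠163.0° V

Step 1 — Convert each phasor to rectangular form:
  V1 = 56.4·(cos(-9.2°) + j·sin(-9.2°)) = 55.67 - j9.017 V
  V2 = 13.8·(cos(-123.1°) + j·sin(-123.1°)) = -7.536 - j11.56 V
  V3 = 59.2·(cos(163.6°) + j·sin(163.6°)) = -56.79 + j16.71 V
  V4 = 13.2·(cos(163.0°) + j·sin(163.0°)) = -12.62 + j3.859 V
Step 2 — Sum components: V_total = -21.28 - j0.003897 V.
Step 3 — Convert to polar: |V_total| = 21.28 V, ∠V_total = -180.0°.

V_total = 21.28∠-180.0° V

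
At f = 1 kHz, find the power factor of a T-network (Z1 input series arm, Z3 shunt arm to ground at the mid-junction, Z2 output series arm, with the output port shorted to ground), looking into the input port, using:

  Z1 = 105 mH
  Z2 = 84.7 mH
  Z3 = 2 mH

Step 1 — Angular frequency: ω = 2π·f = 2π·1000 = 6283 rad/s.
Step 2 — Component impedances:
  Z1: Z = jωL = j·6283·0.105 = 0 + j659.7 Ω
  Z2: Z = jωL = j·6283·0.0847 = 0 + j532.2 Ω
  Z3: Z = jωL = j·6283·0.002 = 0 + j12.57 Ω
Step 3 — With the output port shorted to ground, the output series arm Z2 runs from the junction to ground; the shunt arm Z3 also runs from the junction to ground. They appear in parallel: Z3 || Z2 = 0 + j12.28 Ω.
Step 4 — Series with input arm Z1: Z_in = Z1 + (Z3 || Z2) = 0 + j672 Ω = 672∠90.0° Ω.
Step 5 — Power factor: PF = cos(φ) = Re(Z)/|Z| = 0/672 = 0.
Step 6 — Type: Im(Z) = 672 ⇒ lagging (phase φ = 90.0°).

PF = 0 (lagging, φ = 90.0°)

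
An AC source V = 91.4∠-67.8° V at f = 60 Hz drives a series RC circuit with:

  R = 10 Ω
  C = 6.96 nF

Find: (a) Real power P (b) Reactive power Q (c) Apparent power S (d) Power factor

Step 1 — Angular frequency: ω = 2π·f = 2π·60 = 377 rad/s.
Step 2 — Component impedances:
  R: Z = R = 10 Ω
  C: Z = 1/(jωC) = -j/(ω·C) = 0 - j3.811e+05 Ω
Step 3 — Series combination: Z_total = R + C = 10 - j3.811e+05 Ω = 3.811e+05∠-90.0° Ω.
Step 4 — Source phasor: V = 91.4∠-67.8° V = 34.53 - j84.62 V.
Step 5 — Current: I = V / Z = 0.000222 + j9.061e-05 A = 0.0002398∠22.2° A.
Step 6 — Complex power: S = V·I* = 5.751e-07 - j0.02192 VA.
Step 7 — Real power: P = Re(S) = 5.751e-07 W.
Step 8 — Reactive power: Q = Im(S) = -0.02192 VAR.
Step 9 — Apparent power: |S| = 0.02192 VA.
Step 10 — Power factor: PF = P/|S| = 2.624e-05 (leading).

(a) P = 5.751e-07 W  (b) Q = -0.02192 VAR  (c) S = 0.02192 VA  (d) PF = 2.624e-05 (leading)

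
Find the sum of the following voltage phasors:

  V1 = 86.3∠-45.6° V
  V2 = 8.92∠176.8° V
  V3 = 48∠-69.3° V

Step 1 — Convert each phasor to rectangular form:
  V1 = 86.3·(cos(-45.6°) + j·sin(-45.6°)) = 60.38 - j61.66 V
  V2 = 8.92·(cos(176.8°) + j·sin(176.8°)) = -8.906 + j0.4979 V
  V3 = 48·(cos(-69.3°) + j·sin(-69.3°)) = 16.97 - j44.9 V
Step 2 — Sum components: V_total = 68.44 - j106.1 V.
Step 3 — Convert to polar: |V_total| = 126.2 V, ∠V_total = -57.2°.

V_total = 126.2∠-57.2° V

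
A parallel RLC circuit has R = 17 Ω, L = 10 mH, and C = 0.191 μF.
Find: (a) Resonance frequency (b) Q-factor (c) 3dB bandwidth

Step 1 — Resonance: ω₀ = 1/√(LC) = 1/√(0.01·1.91e-07) = 2.288e+04 rad/s.
Step 2 — f₀ = ω₀/(2π) = 3642 Hz.
Step 3 — Parallel Q: Q = R/(ω₀L) = 17/(2.288e+04·0.01) = 0.0743.
Step 4 — Bandwidth: Δω = ω₀/Q = 3.08e+05 rad/s; BW = Δω/(2π) = 4.902e+04 Hz.

(a) f₀ = 3642 Hz  (b) Q = 0.0743  (c) BW = 4.902e+04 Hz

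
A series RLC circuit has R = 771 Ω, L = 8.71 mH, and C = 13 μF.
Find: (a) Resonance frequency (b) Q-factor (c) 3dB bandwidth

Step 1 — Resonance: ω₀ = 1/√(LC) = 1/√(0.00871·1.3e-05) = 2972 rad/s.
Step 2 — f₀ = ω₀/(2π) = 473 Hz.
Step 3 — Series Q: Q = ω₀L/R = 2972·0.00871/771 = 0.03357.
Step 4 — Bandwidth: Δω = ω₀/Q = 8.852e+04 rad/s; BW = Δω/(2π) = 1.409e+04 Hz.

(a) f₀ = 473 Hz  (b) Q = 0.03357  (c) BW = 1.409e+04 Hz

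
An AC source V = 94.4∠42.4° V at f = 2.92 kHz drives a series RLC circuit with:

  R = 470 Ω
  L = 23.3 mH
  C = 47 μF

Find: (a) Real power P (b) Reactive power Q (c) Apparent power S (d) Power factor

Step 1 — Angular frequency: ω = 2π·f = 2π·2920 = 1.835e+04 rad/s.
Step 2 — Component impedances:
  R: Z = R = 470 Ω
  L: Z = jωL = j·1.835e+04·0.0233 = 0 + j427.5 Ω
  C: Z = 1/(jωC) = -j/(ω·C) = 0 - j1.16 Ω
Step 3 — Series combination: Z_total = R + L + C = 470 + j426.3 Ω = 634.5∠42.2° Ω.
Step 4 — Source phasor: V = 94.4∠42.4° V = 69.71 + j63.65 V.
Step 5 — Current: I = V / Z = 0.1488 + j0.0004927 A = 0.1488∠0.2° A.
Step 6 — Complex power: S = V·I* = 10.4 + j9.435 VA.
Step 7 — Real power: P = Re(S) = 10.4 W.
Step 8 — Reactive power: Q = Im(S) = 9.435 VAR.
Step 9 — Apparent power: |S| = 14.04 VA.
Step 10 — Power factor: PF = P/|S| = 0.7407 (lagging).

(a) P = 10.4 W  (b) Q = 9.435 VAR  (c) S = 14.04 VA  (d) PF = 0.7407 (lagging)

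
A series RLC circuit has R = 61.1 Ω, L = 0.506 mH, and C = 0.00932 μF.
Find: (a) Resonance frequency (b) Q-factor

Step 1 — Resonance condition Im(Z)=0 gives ω₀ = 1/√(LC).
Step 2 — ω₀ = 1/√(0.000506·9.32e-09) = 4.605e+05 rad/s.
Step 3 — f₀ = ω₀/(2π) = 7.329e+04 Hz.
Step 4 — Series Q: Q = ω₀L/R = 4.605e+05·0.000506/61.1 = 3.814.

(a) f₀ = 7.329e+04 Hz  (b) Q = 3.814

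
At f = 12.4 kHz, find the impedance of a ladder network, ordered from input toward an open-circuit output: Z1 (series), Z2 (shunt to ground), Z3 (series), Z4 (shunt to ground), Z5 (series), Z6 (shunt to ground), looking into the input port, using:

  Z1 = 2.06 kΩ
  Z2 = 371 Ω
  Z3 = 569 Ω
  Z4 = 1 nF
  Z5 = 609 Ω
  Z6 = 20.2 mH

Step 1 — Angular frequency: ω = 2π·f = 2π·1.24e+04 = 7.791e+04 rad/s.
Step 2 — Component impedances:
  Z1: Z = R = 2060 Ω
  Z2: Z = R = 371 Ω
  Z3: Z = R = 569 Ω
  Z4: Z = 1/(jωC) = -j/(ω·C) = 0 - j1.284e+04 Ω
  Z5: Z = R = 609 Ω
  Z6: Z = jωL = j·7.791e+04·0.0202 = 0 + j1574 Ω
Step 3 — Ladder network (open output): work backward from the far end, alternating series and parallel combinations. Z_in = 2392 + j39.8 Ω = 2392∠1.0° Ω.

Z = 2392 + j39.8 Ω = 2392∠1.0° Ω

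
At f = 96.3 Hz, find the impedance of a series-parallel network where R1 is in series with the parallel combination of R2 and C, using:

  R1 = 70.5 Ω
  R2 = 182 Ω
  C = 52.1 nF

Step 1 — Angular frequency: ω = 2π·f = 2π·96.3 = 605.1 rad/s.
Step 2 — Component impedances:
  R1: Z = R = 70.5 Ω
  R2: Z = R = 182 Ω
  C: Z = 1/(jωC) = -j/(ω·C) = 0 - j3.172e+04 Ω
Step 3 — Parallel branch: R2 || C = 1/(1/R2 + 1/C) = 182 - j1.044 Ω.
Step 4 — Series with R1: Z_total = R1 + (R2 || C) = 252.5 - j1.044 Ω = 252.5∠-0.2° Ω.

Z = 252.5 - j1.044 Ω = 252.5∠-0.2° Ω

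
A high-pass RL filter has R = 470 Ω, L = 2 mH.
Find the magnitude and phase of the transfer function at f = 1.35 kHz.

Step 1 — Angular frequency: ω = 2π·1350 = 8482 rad/s.
Step 2 — Transfer function: H(jω) = jωL/(R + jωL).
Step 3 — Numerator jωL = j·16.96; denominator R + jωL = 470 + j16.96.
Step 4 — H = 0.001301 + j0.03605.
Step 5 — Magnitude: |H| = 0.03607 (-28.9 dB); phase: φ = 87.9°.

|H| = 0.03607 (-28.9 dB), φ = 87.9°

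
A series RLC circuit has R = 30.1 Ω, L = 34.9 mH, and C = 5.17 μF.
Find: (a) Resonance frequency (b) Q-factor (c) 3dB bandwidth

Step 1 — Resonance: ω₀ = 1/√(LC) = 1/√(0.0349·5.17e-06) = 2354 rad/s.
Step 2 — f₀ = ω₀/(2π) = 374.7 Hz.
Step 3 — Series Q: Q = ω₀L/R = 2354·0.0349/30.1 = 2.73.
Step 4 — Bandwidth: Δω = ω₀/Q = 862.5 rad/s; BW = Δω/(2π) = 137.3 Hz.

(a) f₀ = 374.7 Hz  (b) Q = 2.73  (c) BW = 137.3 Hz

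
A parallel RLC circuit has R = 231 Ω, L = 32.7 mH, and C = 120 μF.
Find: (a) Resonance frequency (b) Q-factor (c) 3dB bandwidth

Step 1 — Resonance: ω₀ = 1/√(LC) = 1/√(0.0327·0.00012) = 504.8 rad/s.
Step 2 — f₀ = ω₀/(2π) = 80.34 Hz.
Step 3 — Parallel Q: Q = R/(ω₀L) = 231/(504.8·0.0327) = 13.99.
Step 4 — Bandwidth: Δω = ω₀/Q = 36.08 rad/s; BW = Δω/(2π) = 5.742 Hz.

(a) f₀ = 80.34 Hz  (b) Q = 13.99  (c) BW = 5.742 Hz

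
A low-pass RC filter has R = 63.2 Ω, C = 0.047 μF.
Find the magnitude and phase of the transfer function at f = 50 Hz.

Step 1 — Angular frequency: ω = 2π·50 = 314.2 rad/s.
Step 2 — Transfer function: H(jω) = 1/(1 + jωRC).
Step 3 — Denominator: 1 + jωRC = 1 + j·314.2·63.2·4.7e-08 = 1 + j0.0009332.
Step 4 — H = 1 - j0.0009332.
Step 5 — Magnitude: |H| = 1 (-0.0 dB); phase: φ = -0.1°.

|H| = 1 (-0.0 dB), φ = -0.1°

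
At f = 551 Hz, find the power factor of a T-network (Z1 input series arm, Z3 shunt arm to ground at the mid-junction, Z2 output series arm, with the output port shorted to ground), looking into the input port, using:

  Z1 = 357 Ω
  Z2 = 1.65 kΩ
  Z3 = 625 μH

Step 1 — Angular frequency: ω = 2π·f = 2π·551 = 3462 rad/s.
Step 2 — Component impedances:
  Z1: Z = R = 357 Ω
  Z2: Z = R = 1650 Ω
  Z3: Z = jωL = j·3462·0.000625 = 0 + j2.164 Ω
Step 3 — With the output port shorted to ground, the output series arm Z2 runs from the junction to ground; the shunt arm Z3 also runs from the junction to ground. They appear in parallel: Z3 || Z2 = 0.002838 + j2.164 Ω.
Step 4 — Series with input arm Z1: Z_in = Z1 + (Z3 || Z2) = 357 + j2.164 Ω = 357∠0.3° Ω.
Step 5 — Power factor: PF = cos(φ) = Re(Z)/|Z| = 357/357 = 1.
Step 6 — Type: Im(Z) = 2.164 ⇒ lagging (phase φ = 0.3°).

PF = 1 (lagging, φ = 0.3°)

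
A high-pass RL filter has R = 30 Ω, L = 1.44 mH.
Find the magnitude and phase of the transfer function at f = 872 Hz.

Step 1 — Angular frequency: ω = 2π·872 = 5479 rad/s.
Step 2 — Transfer function: H(jω) = jωL/(R + jωL).
Step 3 — Numerator jωL = j·7.89; denominator R + jωL = 30 + j7.89.
Step 4 — H = 0.06469 + j0.246.
Step 5 — Magnitude: |H| = 0.2543 (-11.9 dB); phase: φ = 75.3°.

|H| = 0.2543 (-11.9 dB), φ = 75.3°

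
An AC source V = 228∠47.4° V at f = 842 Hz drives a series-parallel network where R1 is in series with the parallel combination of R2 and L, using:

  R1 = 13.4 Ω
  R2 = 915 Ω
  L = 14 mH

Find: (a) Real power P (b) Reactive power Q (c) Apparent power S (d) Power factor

Step 1 — Angular frequency: ω = 2π·f = 2π·842 = 5290 rad/s.
Step 2 — Component impedances:
  R1: Z = R = 13.4 Ω
  R2: Z = R = 915 Ω
  L: Z = jωL = j·5290·0.014 = 0 + j74.07 Ω
Step 3 — Parallel branch: R2 || L = 1/(1/R2 + 1/L) = 5.956 + j73.58 Ω.
Step 4 — Series with R1: Z_total = R1 + (R2 || L) = 19.36 + j73.58 Ω = 76.09∠75.3° Ω.
Step 5 — Source phasor: V = 228∠47.4° V = 154.3 + j167.8 V.
Step 6 — Current: I = V / Z = 2.649 - j1.4 A = 2.997∠-27.9° A.
Step 7 — Complex power: S = V·I* = 173.8 + j660.7 VA.
Step 8 — Real power: P = Re(S) = 173.8 W.
Step 9 — Reactive power: Q = Im(S) = 660.7 VAR.
Step 10 — Apparent power: |S| = 683.2 VA.
Step 11 — Power factor: PF = P/|S| = 0.2544 (lagging).

(a) P = 173.8 W  (b) Q = 660.7 VAR  (c) S = 683.2 VA  (d) PF = 0.2544 (lagging)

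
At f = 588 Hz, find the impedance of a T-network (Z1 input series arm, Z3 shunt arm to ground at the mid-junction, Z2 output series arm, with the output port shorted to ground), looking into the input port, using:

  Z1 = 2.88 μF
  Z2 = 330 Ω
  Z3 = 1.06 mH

Step 1 — Angular frequency: ω = 2π·f = 2π·588 = 3695 rad/s.
Step 2 — Component impedances:
  Z1: Z = 1/(jωC) = -j/(ω·C) = 0 - j93.98 Ω
  Z2: Z = R = 330 Ω
  Z3: Z = jωL = j·3695·0.00106 = 0 + j3.916 Ω
Step 3 — With the output port shorted to ground, the output series arm Z2 runs from the junction to ground; the shunt arm Z3 also runs from the junction to ground. They appear in parallel: Z3 || Z2 = 0.04647 + j3.916 Ω.
Step 4 — Series with input arm Z1: Z_in = Z1 + (Z3 || Z2) = 0.04647 - j90.07 Ω = 90.07∠-90.0° Ω.

Z = 0.04647 - j90.07 Ω = 90.07∠-90.0° Ω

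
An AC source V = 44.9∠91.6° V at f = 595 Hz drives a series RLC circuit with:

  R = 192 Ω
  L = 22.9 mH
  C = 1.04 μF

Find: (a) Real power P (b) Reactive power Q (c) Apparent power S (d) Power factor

Step 1 — Angular frequency: ω = 2π·f = 2π·595 = 3738 rad/s.
Step 2 — Component impedances:
  R: Z = R = 192 Ω
  L: Z = jωL = j·3738·0.0229 = 0 + j85.61 Ω
  C: Z = 1/(jωC) = -j/(ω·C) = 0 - j257.2 Ω
Step 3 — Series combination: Z_total = R + L + C = 192 - j171.6 Ω = 257.5∠-41.8° Ω.
Step 4 — Source phasor: V = 44.9∠91.6° V = -1.254 + j44.88 V.
Step 5 — Current: I = V / Z = -0.1198 + j0.1267 A = 0.1744∠133.4° A.
Step 6 — Complex power: S = V·I* = 5.838 - j5.217 VA.
Step 7 — Real power: P = Re(S) = 5.838 W.
Step 8 — Reactive power: Q = Im(S) = -5.217 VAR.
Step 9 — Apparent power: |S| = 7.829 VA.
Step 10 — Power factor: PF = P/|S| = 0.7456 (leading).

(a) P = 5.838 W  (b) Q = -5.217 VAR  (c) S = 7.829 VA  (d) PF = 0.7456 (leading)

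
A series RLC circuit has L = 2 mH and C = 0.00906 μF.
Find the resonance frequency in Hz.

Step 1 — Resonance condition Im(Z)=0 gives ω₀ = 1/√(LC).
Step 2 — ω₀ = 1/√(0.002·9.06e-09) = 2.349e+05 rad/s.
Step 3 — f₀ = ω₀/(2π) = 3.739e+04 Hz.

f₀ = 3.739e+04 Hz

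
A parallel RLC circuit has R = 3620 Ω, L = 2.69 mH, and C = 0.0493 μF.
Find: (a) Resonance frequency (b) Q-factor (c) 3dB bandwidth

Step 1 — Resonance: ω₀ = 1/√(LC) = 1/√(0.00269·4.93e-08) = 8.684e+04 rad/s.
Step 2 — f₀ = ω₀/(2π) = 1.382e+04 Hz.
Step 3 — Parallel Q: Q = R/(ω₀L) = 3620/(8.684e+04·0.00269) = 15.5.
Step 4 — Bandwidth: Δω = ω₀/Q = 5603 rad/s; BW = Δω/(2π) = 891.8 Hz.

(a) f₀ = 1.382e+04 Hz  (b) Q = 15.5  (c) BW = 891.8 Hz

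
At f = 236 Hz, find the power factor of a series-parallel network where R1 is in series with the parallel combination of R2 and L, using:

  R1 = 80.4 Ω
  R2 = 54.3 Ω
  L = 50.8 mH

Step 1 — Angular frequency: ω = 2π·f = 2π·236 = 1483 rad/s.
Step 2 — Component impedances:
  R1: Z = R = 80.4 Ω
  R2: Z = R = 54.3 Ω
  L: Z = jωL = j·1483·0.0508 = 0 + j75.33 Ω
Step 3 — Parallel branch: R2 || L = 1/(1/R2 + 1/L) = 35.73 + j25.76 Ω.
Step 4 — Series with R1: Z_total = R1 + (R2 || L) = 116.1 + j25.76 Ω = 119∠12.5° Ω.
Step 5 — Power factor: PF = cos(φ) = Re(Z)/|Z| = 116.13/118.95 = 0.9763.
Step 6 — Type: Im(Z) = 25.76 ⇒ lagging (phase φ = 12.5°).

PF = 0.9763 (lagging, φ = 12.5°)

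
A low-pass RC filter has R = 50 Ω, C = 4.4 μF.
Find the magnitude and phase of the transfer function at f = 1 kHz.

Step 1 — Angular frequency: ω = 2π·1000 = 6283 rad/s.
Step 2 — Transfer function: H(jω) = 1/(1 + jωRC).
Step 3 — Denominator: 1 + jωRC = 1 + j·6283·50·4.4e-06 = 1 + j1.382.
Step 4 — H = 0.3436 - j0.4749.
Step 5 — Magnitude: |H| = 0.5861 (-4.6 dB); phase: φ = -54.1°.

|H| = 0.5861 (-4.6 dB), φ = -54.1°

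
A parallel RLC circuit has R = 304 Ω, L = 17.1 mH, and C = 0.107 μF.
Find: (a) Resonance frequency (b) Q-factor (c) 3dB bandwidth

Step 1 — Resonance: ω₀ = 1/√(LC) = 1/√(0.0171·1.07e-07) = 2.338e+04 rad/s.
Step 2 — f₀ = ω₀/(2π) = 3721 Hz.
Step 3 — Parallel Q: Q = R/(ω₀L) = 304/(2.338e+04·0.0171) = 0.7604.
Step 4 — Bandwidth: Δω = ω₀/Q = 3.074e+04 rad/s; BW = Δω/(2π) = 4893 Hz.

(a) f₀ = 3721 Hz  (b) Q = 0.7604  (c) BW = 4893 Hz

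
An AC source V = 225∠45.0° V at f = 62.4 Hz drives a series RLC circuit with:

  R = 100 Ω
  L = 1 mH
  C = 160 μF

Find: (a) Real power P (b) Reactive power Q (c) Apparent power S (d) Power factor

Step 1 — Angular frequency: ω = 2π·f = 2π·62.4 = 392.1 rad/s.
Step 2 — Component impedances:
  R: Z = R = 100 Ω
  L: Z = jωL = j·392.1·0.001 = 0 + j0.3921 Ω
  C: Z = 1/(jωC) = -j/(ω·C) = 0 - j15.94 Ω
Step 3 — Series combination: Z_total = R + L + C = 100 - j15.55 Ω = 101.2∠-8.8° Ω.
Step 4 — Source phasor: V = 225∠45.0° V = 159.1 + j159.1 V.
Step 5 — Current: I = V / Z = 1.312 + j1.795 A = 2.223∠53.8° A.
Step 6 — Complex power: S = V·I* = 494.3 - j76.86 VA.
Step 7 — Real power: P = Re(S) = 494.3 W.
Step 8 — Reactive power: Q = Im(S) = -76.86 VAR.
Step 9 — Apparent power: |S| = 500.2 VA.
Step 10 — Power factor: PF = P/|S| = 0.9881 (leading).

(a) P = 494.3 W  (b) Q = -76.86 VAR  (c) S = 500.2 VA  (d) PF = 0.9881 (leading)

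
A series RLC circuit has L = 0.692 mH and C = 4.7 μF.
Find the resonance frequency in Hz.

Step 1 — Resonance condition Im(Z)=0 gives ω₀ = 1/√(LC).
Step 2 — ω₀ = 1/√(0.000692·4.7e-06) = 1.753e+04 rad/s.
Step 3 — f₀ = ω₀/(2π) = 2791 Hz.

f₀ = 2791 Hz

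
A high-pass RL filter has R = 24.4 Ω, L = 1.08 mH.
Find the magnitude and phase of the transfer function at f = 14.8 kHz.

Step 1 — Angular frequency: ω = 2π·1.48e+04 = 9.299e+04 rad/s.
Step 2 — Transfer function: H(jω) = jωL/(R + jωL).
Step 3 — Numerator jωL = j·100.4; denominator R + jωL = 24.4 + j100.4.
Step 4 — H = 0.9443 + j0.2294.
Step 5 — Magnitude: |H| = 0.9717 (-0.2 dB); phase: φ = 13.7°.

|H| = 0.9717 (-0.2 dB), φ = 13.7°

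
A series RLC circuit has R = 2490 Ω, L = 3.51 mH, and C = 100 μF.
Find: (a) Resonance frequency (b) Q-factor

Step 1 — Resonance condition Im(Z)=0 gives ω₀ = 1/√(LC).
Step 2 — ω₀ = 1/√(0.00351·0.0001) = 1688 rad/s.
Step 3 — f₀ = ω₀/(2π) = 268.6 Hz.
Step 4 — Series Q: Q = ω₀L/R = 1688·0.00351/2490 = 0.002379.

(a) f₀ = 268.6 Hz  (b) Q = 0.002379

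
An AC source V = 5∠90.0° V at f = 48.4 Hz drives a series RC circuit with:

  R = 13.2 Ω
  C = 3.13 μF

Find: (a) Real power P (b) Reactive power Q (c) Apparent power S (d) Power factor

Step 1 — Angular frequency: ω = 2π·f = 2π·48.4 = 304.1 rad/s.
Step 2 — Component impedances:
  R: Z = R = 13.2 Ω
  C: Z = 1/(jωC) = -j/(ω·C) = 0 - j1051 Ω
Step 3 — Series combination: Z_total = R + C = 13.2 - j1051 Ω = 1051∠-89.3° Ω.
Step 4 — Source phasor: V = 5∠90.0° V = 0 + j5 V.
Step 5 — Current: I = V / Z = -0.004759 + j5.979e-05 A = 0.004759∠179.3° A.
Step 6 — Complex power: S = V·I* = 0.0002989 - j0.02379 VA.
Step 7 — Real power: P = Re(S) = 0.0002989 W.
Step 8 — Reactive power: Q = Im(S) = -0.02379 VAR.
Step 9 — Apparent power: |S| = 0.02379 VA.
Step 10 — Power factor: PF = P/|S| = 0.01256 (leading).

(a) P = 0.0002989 W  (b) Q = -0.02379 VAR  (c) S = 0.02379 VA  (d) PF = 0.01256 (leading)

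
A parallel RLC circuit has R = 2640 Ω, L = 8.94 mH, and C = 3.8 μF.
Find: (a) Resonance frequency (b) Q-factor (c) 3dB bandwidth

Step 1 — Resonance: ω₀ = 1/√(LC) = 1/√(0.00894·3.8e-06) = 5425 rad/s.
Step 2 — f₀ = ω₀/(2π) = 863.5 Hz.
Step 3 — Parallel Q: Q = R/(ω₀L) = 2640/(5425·0.00894) = 54.43.
Step 4 — Bandwidth: Δω = ω₀/Q = 99.68 rad/s; BW = Δω/(2π) = 15.86 Hz.

(a) f₀ = 863.5 Hz  (b) Q = 54.43  (c) BW = 15.86 Hz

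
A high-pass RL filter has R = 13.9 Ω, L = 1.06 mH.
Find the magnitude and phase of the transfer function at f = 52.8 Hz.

Step 1 — Angular frequency: ω = 2π·52.8 = 331.8 rad/s.
Step 2 — Transfer function: H(jω) = jωL/(R + jωL).
Step 3 — Numerator jωL = j·0.3517; denominator R + jωL = 13.9 + j0.3517.
Step 4 — H = 0.0006396 + j0.02528.
Step 5 — Magnitude: |H| = 0.02529 (-31.9 dB); phase: φ = 88.6°.

|H| = 0.02529 (-31.9 dB), φ = 88.6°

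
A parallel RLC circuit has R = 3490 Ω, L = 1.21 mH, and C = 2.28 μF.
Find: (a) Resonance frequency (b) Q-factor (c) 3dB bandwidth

Step 1 — Resonance: ω₀ = 1/√(LC) = 1/√(0.00121·2.28e-06) = 1.904e+04 rad/s.
Step 2 — f₀ = ω₀/(2π) = 3030 Hz.
Step 3 — Parallel Q: Q = R/(ω₀L) = 3490/(1.904e+04·0.00121) = 151.5.
Step 4 — Bandwidth: Δω = ω₀/Q = 125.7 rad/s; BW = Δω/(2π) = 20 Hz.

(a) f₀ = 3030 Hz  (b) Q = 151.5  (c) BW = 20 Hz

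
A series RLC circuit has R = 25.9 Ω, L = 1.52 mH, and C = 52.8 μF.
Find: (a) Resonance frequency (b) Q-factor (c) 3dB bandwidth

Step 1 — Resonance: ω₀ = 1/√(LC) = 1/√(0.00152·5.28e-05) = 3530 rad/s.
Step 2 — f₀ = ω₀/(2π) = 561.8 Hz.
Step 3 — Series Q: Q = ω₀L/R = 3530·0.00152/25.9 = 0.2072.
Step 4 — Bandwidth: Δω = ω₀/Q = 1.704e+04 rad/s; BW = Δω/(2π) = 2712 Hz.

(a) f₀ = 561.8 Hz  (b) Q = 0.2072  (c) BW = 2712 Hz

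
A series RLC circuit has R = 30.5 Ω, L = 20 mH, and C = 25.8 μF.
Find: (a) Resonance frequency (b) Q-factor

Step 1 — Resonance condition Im(Z)=0 gives ω₀ = 1/√(LC).
Step 2 — ω₀ = 1/√(0.02·2.58e-05) = 1392 rad/s.
Step 3 — f₀ = ω₀/(2π) = 221.6 Hz.
Step 4 — Series Q: Q = ω₀L/R = 1392·0.02/30.5 = 0.9129.

(a) f₀ = 221.6 Hz  (b) Q = 0.9129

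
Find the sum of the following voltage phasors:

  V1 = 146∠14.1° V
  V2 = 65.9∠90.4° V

Step 1 — Convert each phasor to rectangular form:
  V1 = 146·(cos(14.1°) + j·sin(14.1°)) = 141.6 + j35.57 V
  V2 = 65.9·(cos(90.4°) + j·sin(90.4°)) = -0.4601 + j65.9 V
Step 2 — Sum components: V_total = 141.1 + j101.5 V.
Step 3 — Convert to polar: |V_total| = 173.8 V, ∠V_total = 35.7°.

V_total = 173.8∠35.7° V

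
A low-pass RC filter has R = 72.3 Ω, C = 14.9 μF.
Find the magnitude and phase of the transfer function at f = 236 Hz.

Step 1 — Angular frequency: ω = 2π·236 = 1483 rad/s.
Step 2 — Transfer function: H(jω) = 1/(1 + jωRC).
Step 3 — Denominator: 1 + jωRC = 1 + j·1483·72.3·1.49e-05 = 1 + j1.597.
Step 4 — H = 0.2816 - j0.4498.
Step 5 — Magnitude: |H| = 0.5306 (-5.5 dB); phase: φ = -58.0°.

|H| = 0.5306 (-5.5 dB), φ = -58.0°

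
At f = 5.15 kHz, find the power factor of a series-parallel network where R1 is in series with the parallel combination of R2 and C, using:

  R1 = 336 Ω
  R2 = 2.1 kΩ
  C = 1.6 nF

Step 1 — Angular frequency: ω = 2π·f = 2π·5150 = 3.236e+04 rad/s.
Step 2 — Component impedances:
  R1: Z = R = 336 Ω
  R2: Z = R = 2100 Ω
  C: Z = 1/(jωC) = -j/(ω·C) = 0 - j1.931e+04 Ω
Step 3 — Parallel branch: R2 || C = 1/(1/R2 + 1/C) = 2075 - j225.7 Ω.
Step 4 — Series with R1: Z_total = R1 + (R2 || C) = 2411 - j225.7 Ω = 2422∠-5.3° Ω.
Step 5 — Power factor: PF = cos(φ) = Re(Z)/|Z| = 2411.5/2422 = 0.9957.
Step 6 — Type: Im(Z) = -225.7 ⇒ leading (phase φ = -5.3°).

PF = 0.9957 (leading, φ = -5.3°)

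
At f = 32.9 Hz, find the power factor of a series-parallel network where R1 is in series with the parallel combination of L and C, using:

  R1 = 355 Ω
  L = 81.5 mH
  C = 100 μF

Step 1 — Angular frequency: ω = 2π·f = 2π·32.9 = 206.7 rad/s.
Step 2 — Component impedances:
  R1: Z = R = 355 Ω
  L: Z = jωL = j·206.7·0.0815 = 0 + j16.85 Ω
  C: Z = 1/(jωC) = -j/(ω·C) = 0 - j48.38 Ω
Step 3 — Parallel branch: L || C = 1/(1/L + 1/C) = 0 + j25.85 Ω.
Step 4 — Series with R1: Z_total = R1 + (L || C) = 355 + j25.85 Ω = 355.9∠4.2° Ω.
Step 5 — Power factor: PF = cos(φ) = Re(Z)/|Z| = 355/355.94 = 0.9974.
Step 6 — Type: Im(Z) = 25.85 ⇒ lagging (phase φ = 4.2°).

PF = 0.9974 (lagging, φ = 4.2°)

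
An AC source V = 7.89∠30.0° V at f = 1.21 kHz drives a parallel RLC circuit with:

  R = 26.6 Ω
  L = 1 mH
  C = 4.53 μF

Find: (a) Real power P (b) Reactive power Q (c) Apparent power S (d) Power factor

Step 1 — Angular frequency: ω = 2π·f = 2π·1210 = 7603 rad/s.
Step 2 — Component impedances:
  R: Z = R = 26.6 Ω
  L: Z = jωL = j·7603·0.001 = 0 + j7.603 Ω
  C: Z = 1/(jωC) = -j/(ω·C) = 0 - j29.04 Ω
Step 3 — Parallel combination: 1/Z_total = 1/R + 1/L + 1/C; Z_total = 3.468 + j8.957 Ω = 9.605∠68.8° Ω.
Step 4 — Source phasor: V = 7.89∠30.0° V = 6.833 + j3.945 V.
Step 5 — Current: I = V / Z = 0.6399 - j0.5151 A = 0.8215∠-38.8° A.
Step 6 — Complex power: S = V·I* = 2.34 + j6.044 VA.
Step 7 — Real power: P = Re(S) = 2.34 W.
Step 8 — Reactive power: Q = Im(S) = 6.044 VAR.
Step 9 — Apparent power: |S| = 6.482 VA.
Step 10 — Power factor: PF = P/|S| = 0.3611 (lagging).

(a) P = 2.34 W  (b) Q = 6.044 VAR  (c) S = 6.482 VA  (d) PF = 0.3611 (lagging)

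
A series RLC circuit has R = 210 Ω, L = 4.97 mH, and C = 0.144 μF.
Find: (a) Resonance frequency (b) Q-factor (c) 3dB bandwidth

Step 1 — Resonance: ω₀ = 1/√(LC) = 1/√(0.00497·1.44e-07) = 3.738e+04 rad/s.
Step 2 — f₀ = ω₀/(2π) = 5949 Hz.
Step 3 — Series Q: Q = ω₀L/R = 3.738e+04·0.00497/210 = 0.8847.
Step 4 — Bandwidth: Δω = ω₀/Q = 4.225e+04 rad/s; BW = Δω/(2π) = 6725 Hz.

(a) f₀ = 5949 Hz  (b) Q = 0.8847  (c) BW = 6725 Hz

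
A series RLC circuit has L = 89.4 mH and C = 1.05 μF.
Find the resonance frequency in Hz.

Step 1 — Resonance condition Im(Z)=0 gives ω₀ = 1/√(LC).
Step 2 — ω₀ = 1/√(0.0894·1.05e-06) = 3264 rad/s.
Step 3 — f₀ = ω₀/(2π) = 519.5 Hz.

f₀ = 519.5 Hz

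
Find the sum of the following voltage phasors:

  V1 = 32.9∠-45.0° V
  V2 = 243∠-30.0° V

Step 1 — Convert each phasor to rectangular form:
  V1 = 32.9·(cos(-45.0°) + j·sin(-45.0°)) = 23.26 - j23.26 V
  V2 = 243·(cos(-30.0°) + j·sin(-30.0°)) = 210.4 - j121.5 V
Step 2 — Sum components: V_total = 233.7 - j144.8 V.
Step 3 — Convert to polar: |V_total| = 274.9 V, ∠V_total = -31.8°.

V_total = 274.9∠-31.8° V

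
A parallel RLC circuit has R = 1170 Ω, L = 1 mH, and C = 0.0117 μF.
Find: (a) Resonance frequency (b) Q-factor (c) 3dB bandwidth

Step 1 — Resonance: ω₀ = 1/√(LC) = 1/√(0.001·1.17e-08) = 2.924e+05 rad/s.
Step 2 — f₀ = ω₀/(2π) = 4.653e+04 Hz.
Step 3 — Parallel Q: Q = R/(ω₀L) = 1170/(2.924e+05·0.001) = 4.002.
Step 4 — Bandwidth: Δω = ω₀/Q = 7.305e+04 rad/s; BW = Δω/(2π) = 1.163e+04 Hz.

(a) f₀ = 4.653e+04 Hz  (b) Q = 4.002  (c) BW = 1.163e+04 Hz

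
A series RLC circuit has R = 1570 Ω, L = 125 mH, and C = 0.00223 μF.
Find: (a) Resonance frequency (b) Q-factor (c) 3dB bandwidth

Step 1 — Resonance condition Im(Z)=0 gives ω₀ = 1/√(LC).
Step 2 — ω₀ = 1/√(0.125·2.23e-09) = 5.99e+04 rad/s.
Step 3 — f₀ = ω₀/(2π) = 9533 Hz.
Step 4 — Series Q: Q = ω₀L/R = 5.99e+04·0.125/1570 = 4.769.
Step 5 — 3dB bandwidth: Δω = ω₀/Q = 1.256e+04 rad/s; BW = Δω/(2π) = 1999 Hz.

(a) f₀ = 9533 Hz  (b) Q = 4.769  (c) BW = 1999 Hz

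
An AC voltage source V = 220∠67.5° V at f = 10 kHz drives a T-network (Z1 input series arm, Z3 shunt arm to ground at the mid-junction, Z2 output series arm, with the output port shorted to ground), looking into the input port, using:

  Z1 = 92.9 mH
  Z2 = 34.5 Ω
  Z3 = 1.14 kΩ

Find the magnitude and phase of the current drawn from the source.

Step 1 — Angular frequency: ω = 2π·f = 2π·1e+04 = 6.283e+04 rad/s.
Step 2 — Component impedances:
  Z1: Z = jωL = j·6.283e+04·0.0929 = 0 + j5837 Ω
  Z2: Z = R = 34.5 Ω
  Z3: Z = R = 1140 Ω
Step 3 — With the output port shorted to ground, the output series arm Z2 runs from the junction to ground; the shunt arm Z3 also runs from the junction to ground. They appear in parallel: Z3 || Z2 = 33.49 Ω.
Step 4 — Series with input arm Z1: Z_in = Z1 + (Z3 || Z2) = 33.49 + j5837 Ω = 5837∠89.7° Ω.
Step 5 — Source phasor: V = 220∠67.5° V = 84.19 + j203.3 V.
Step 6 — Ohm's law: I = V / Z_total = (84.19 + j203.3) / (33.49 + j5837) = 0.0349 - j0.01422 A.
Step 7 — Convert to polar: |I| = 0.03769 A, ∠I = -22.2°.

I = 0.03769∠-22.2° A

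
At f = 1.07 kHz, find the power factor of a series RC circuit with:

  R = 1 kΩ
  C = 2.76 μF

Step 1 — Angular frequency: ω = 2π·f = 2π·1070 = 6723 rad/s.
Step 2 — Component impedances:
  R: Z = R = 1000 Ω
  C: Z = 1/(jωC) = -j/(ω·C) = 0 - j53.89 Ω
Step 3 — Series combination: Z_total = R + C = 1000 - j53.89 Ω = 1001∠-3.1° Ω.
Step 4 — Power factor: PF = cos(φ) = Re(Z)/|Z| = 1000/1001.45 = 0.9986.
Step 5 — Type: Im(Z) = -53.89 ⇒ leading (phase φ = -3.1°).

PF = 0.9986 (leading, φ = -3.1°)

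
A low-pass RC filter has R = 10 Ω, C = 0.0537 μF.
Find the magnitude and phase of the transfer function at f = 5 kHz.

Step 1 — Angular frequency: ω = 2π·5000 = 3.142e+04 rad/s.
Step 2 — Transfer function: H(jω) = 1/(1 + jωRC).
Step 3 — Denominator: 1 + jωRC = 1 + j·3.142e+04·10·5.37e-08 = 1 + j0.01687.
Step 4 — H = 0.9997 - j0.01687.
Step 5 — Magnitude: |H| = 0.9999 (-0.0 dB); phase: φ = -1.0°.

|H| = 0.9999 (-0.0 dB), φ = -1.0°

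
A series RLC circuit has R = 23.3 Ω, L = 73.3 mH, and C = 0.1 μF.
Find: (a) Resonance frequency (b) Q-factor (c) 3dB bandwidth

Step 1 — Resonance condition Im(Z)=0 gives ω₀ = 1/√(LC).
Step 2 — ω₀ = 1/√(0.0733·1e-07) = 1.168e+04 rad/s.
Step 3 — f₀ = ω₀/(2π) = 1859 Hz.
Step 4 — Series Q: Q = ω₀L/R = 1.168e+04·0.0733/23.3 = 36.74.
Step 5 — 3dB bandwidth: Δω = ω₀/Q = 317.9 rad/s; BW = Δω/(2π) = 50.59 Hz.

(a) f₀ = 1859 Hz  (b) Q = 36.74  (c) BW = 50.59 Hz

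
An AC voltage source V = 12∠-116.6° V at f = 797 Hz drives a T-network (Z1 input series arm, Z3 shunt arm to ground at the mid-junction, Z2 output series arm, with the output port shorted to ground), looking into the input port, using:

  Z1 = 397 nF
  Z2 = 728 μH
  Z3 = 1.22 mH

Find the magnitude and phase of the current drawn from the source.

Step 1 — Angular frequency: ω = 2π·f = 2π·797 = 5008 rad/s.
Step 2 — Component impedances:
  Z1: Z = 1/(jωC) = -j/(ω·C) = 0 - j503 Ω
  Z2: Z = jωL = j·5008·0.000728 = 0 + j3.646 Ω
  Z3: Z = jωL = j·5008·0.00122 = 0 + j6.109 Ω
Step 3 — With the output port shorted to ground, the output series arm Z2 runs from the junction to ground; the shunt arm Z3 also runs from the junction to ground. They appear in parallel: Z3 || Z2 = 0 + j2.283 Ω.
Step 4 — Series with input arm Z1: Z_in = Z1 + (Z3 || Z2) = 0 - j500.7 Ω = 500.7∠-90.0° Ω.
Step 5 — Source phasor: V = 12∠-116.6° V = -5.373 - j10.73 V.
Step 6 — Ohm's law: I = V / Z_total = (-5.373 - j10.73) / (0 - j500.7) = 0.02143 - j0.01073 A.
Step 7 — Convert to polar: |I| = 0.02397 A, ∠I = -26.6°.

I = 0.02397∠-26.6° A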